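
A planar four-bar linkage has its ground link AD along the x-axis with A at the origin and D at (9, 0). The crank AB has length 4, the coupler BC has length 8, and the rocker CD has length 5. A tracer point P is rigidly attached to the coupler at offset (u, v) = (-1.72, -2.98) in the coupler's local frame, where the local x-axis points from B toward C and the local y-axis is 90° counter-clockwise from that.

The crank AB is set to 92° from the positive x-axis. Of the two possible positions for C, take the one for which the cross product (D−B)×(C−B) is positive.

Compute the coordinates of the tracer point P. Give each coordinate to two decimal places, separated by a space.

A=(0,0), D=(9.00,0)
B = A + 4.00·(cos92°, sin92°) = (-0.1396, 3.9976)
|BD| = 9.9756
circle(B,8.00) ∩ circle(D,5.00): a=6.9426, h=3.9750
  candidates: C₊=(7.8141,4.8573) cross=39.653; C₋=(4.6282,-2.4264) cross=-39.653
  mode + wants cross > 0 → take C=(7.8141,4.8573) (cross=39.653)
ex = (C−B)/|BC| = (0.9942,0.1075); ey = (-0.1075,0.9942)
P = B + -1.72·ex + -2.98·ey = (-1.5294,0.8500)

-1.53 0.85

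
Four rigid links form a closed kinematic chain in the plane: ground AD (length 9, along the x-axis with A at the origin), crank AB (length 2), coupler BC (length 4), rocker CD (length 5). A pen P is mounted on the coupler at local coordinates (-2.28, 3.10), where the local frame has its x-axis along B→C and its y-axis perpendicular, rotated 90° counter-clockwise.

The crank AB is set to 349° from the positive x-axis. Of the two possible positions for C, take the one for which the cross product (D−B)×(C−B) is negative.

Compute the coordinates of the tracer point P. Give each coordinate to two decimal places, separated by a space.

2.26 3.46

A=(0,0), D=(9.00,0)
B = A + 2.00·(cos349°, sin349°) = (1.9633, -0.3816)
|BD| = 7.0471
circle(B,4.00) ∩ circle(D,5.00): a=2.8850, h=2.7707
  candidates: C₊=(4.6940,2.5413) cross=19.525; C₋=(4.9940,-2.9920) cross=-19.525
  mode - wants cross < 0 → take C=(4.9940,-2.9920) (cross=-19.525)
ex = (C−B)/|BC| = (0.7577,-0.6526); ey = (0.6526,0.7577)
P = B + -2.28·ex + 3.10·ey = (2.2588,3.4552)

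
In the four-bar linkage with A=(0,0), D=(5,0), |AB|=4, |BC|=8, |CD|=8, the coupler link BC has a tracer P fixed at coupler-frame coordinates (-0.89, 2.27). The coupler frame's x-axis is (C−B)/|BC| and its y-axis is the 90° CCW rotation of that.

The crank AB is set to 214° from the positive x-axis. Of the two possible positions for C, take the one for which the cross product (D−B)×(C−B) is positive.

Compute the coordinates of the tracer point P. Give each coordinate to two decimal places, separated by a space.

A=(0,0), D=(5.00,0)
B = A + 4.00·(cos214°, sin214°) = (-3.3162, -2.2368)
|BD| = 8.6117
circle(B,8.00) ∩ circle(D,8.00): a=4.3059, h=6.7424
  candidates: C₊=(-0.9093,5.3926) cross=58.063; C₋=(2.5932,-7.6294) cross=-58.063
  mode + wants cross > 0 → take C=(-0.9093,5.3926) (cross=58.063)
ex = (C−B)/|BC| = (0.3009,0.9537); ey = (-0.9537,0.3009)
P = B + -0.89·ex + 2.27·ey = (-5.7487,-2.4026)

-5.75 -2.40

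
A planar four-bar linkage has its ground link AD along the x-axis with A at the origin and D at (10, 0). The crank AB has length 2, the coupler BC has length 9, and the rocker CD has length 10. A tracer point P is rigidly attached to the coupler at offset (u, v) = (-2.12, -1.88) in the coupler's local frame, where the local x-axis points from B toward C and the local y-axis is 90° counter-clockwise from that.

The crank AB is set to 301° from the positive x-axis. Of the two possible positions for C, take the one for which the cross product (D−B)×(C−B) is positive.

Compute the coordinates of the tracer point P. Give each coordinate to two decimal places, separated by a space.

A=(0,0), D=(10.00,0)
B = A + 2.00·(cos301°, sin301°) = (1.0301, -1.7143)
|BD| = 9.1323
circle(B,9.00) ∩ circle(D,10.00): a=3.5259, h=8.2806
  candidates: C₊=(2.9388,7.0809) cross=75.621; C₋=(6.0477,-9.1858) cross=-75.621
  mode + wants cross > 0 → take C=(2.9388,7.0809) (cross=75.621)
ex = (C−B)/|BC| = (0.2121,0.9773); ey = (-0.9773,0.2121)
P = B + -2.12·ex + -1.88·ey = (2.4177,-4.1848)

2.42 -4.18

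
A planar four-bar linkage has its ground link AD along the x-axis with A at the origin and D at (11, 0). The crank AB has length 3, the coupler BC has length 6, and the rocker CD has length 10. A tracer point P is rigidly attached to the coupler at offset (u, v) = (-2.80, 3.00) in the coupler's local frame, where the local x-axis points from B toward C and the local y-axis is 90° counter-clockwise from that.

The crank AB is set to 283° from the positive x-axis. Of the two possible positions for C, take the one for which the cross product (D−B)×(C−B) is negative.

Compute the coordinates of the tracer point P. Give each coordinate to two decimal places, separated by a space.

A=(0,0), D=(11.00,0)
B = A + 3.00·(cos283°, sin283°) = (0.6749, -2.9231)
|BD| = 10.7309
circle(B,6.00) ∩ circle(D,10.00): a=2.3834, h=5.5063
  candidates: C₊=(1.4683,3.0242) cross=59.088; C₋=(4.4681,-7.5719) cross=-59.088
  mode - wants cross < 0 → take C=(4.4681,-7.5719) (cross=-59.088)
ex = (C−B)/|BC| = (0.6322,-0.7748); ey = (0.7748,0.6322)
P = B + -2.80·ex + 3.00·ey = (1.2291,1.1429)

1.23 1.14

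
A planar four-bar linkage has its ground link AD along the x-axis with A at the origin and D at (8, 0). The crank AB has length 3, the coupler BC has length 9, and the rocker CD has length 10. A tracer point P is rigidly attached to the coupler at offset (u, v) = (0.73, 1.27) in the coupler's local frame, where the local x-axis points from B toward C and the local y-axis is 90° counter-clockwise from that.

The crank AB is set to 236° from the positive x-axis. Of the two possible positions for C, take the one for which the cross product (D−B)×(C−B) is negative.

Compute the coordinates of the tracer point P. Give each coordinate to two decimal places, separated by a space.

A=(0,0), D=(8.00,0)
B = A + 3.00·(cos236°, sin236°) = (-1.6776, -2.4871)
|BD| = 9.9921
circle(B,9.00) ∩ circle(D,10.00): a=4.0453, h=8.0396
  candidates: C₊=(0.2392,6.3064) cross=80.333; C₋=(4.2415,-9.2668) cross=-80.333
  mode - wants cross < 0 → take C=(4.2415,-9.2668) (cross=-80.333)
ex = (C−B)/|BC| = (0.6577,-0.7533); ey = (0.7533,0.6577)
P = B + 0.73·ex + 1.27·ey = (-0.2408,-2.2018)

-0.24 -2.20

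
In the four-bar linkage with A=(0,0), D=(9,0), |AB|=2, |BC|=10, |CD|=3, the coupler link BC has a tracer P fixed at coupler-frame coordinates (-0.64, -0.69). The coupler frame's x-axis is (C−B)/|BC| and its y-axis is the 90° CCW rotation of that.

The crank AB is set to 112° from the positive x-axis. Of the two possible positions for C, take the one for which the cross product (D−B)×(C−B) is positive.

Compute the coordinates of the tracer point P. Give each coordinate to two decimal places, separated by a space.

A=(0,0), D=(9.00,0)
B = A + 2.00·(cos112°, sin112°) = (-0.7492, 1.8544)
|BD| = 9.9240
circle(B,10.00) ∩ circle(D,3.00): a=9.5468, h=2.9762
  candidates: C₊=(9.1856,2.9943) cross=29.536; C₋=(8.0734,-2.8533) cross=-29.536
  mode + wants cross > 0 → take C=(9.1856,2.9943) (cross=29.536)
ex = (C−B)/|BC| = (0.9935,0.1140); ey = (-0.1140,0.9935)
P = B + -0.64·ex + -0.69·ey = (-1.3064,1.0959)

-1.31 1.10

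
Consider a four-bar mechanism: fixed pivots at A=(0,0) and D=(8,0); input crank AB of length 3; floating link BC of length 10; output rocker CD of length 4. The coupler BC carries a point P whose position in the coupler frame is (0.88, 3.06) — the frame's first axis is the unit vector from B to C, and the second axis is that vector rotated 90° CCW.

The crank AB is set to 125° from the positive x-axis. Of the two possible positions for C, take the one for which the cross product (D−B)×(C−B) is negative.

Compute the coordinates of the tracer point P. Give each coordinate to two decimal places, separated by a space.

0.83 4.36

A=(0,0), D=(8.00,0)
B = A + 3.00·(cos125°, sin125°) = (-1.7207, 2.4575)
|BD| = 10.0265
circle(B,10.00) ∩ circle(D,4.00): a=9.2022, h=3.9141
  candidates: C₊=(8.1601,3.9968) cross=39.245; C₋=(6.2414,-3.5927) cross=-39.245
  mode - wants cross < 0 → take C=(6.2414,-3.5927) (cross=-39.245)
ex = (C−B)/|BC| = (0.7962,-0.6050); ey = (0.6050,0.7962)
P = B + 0.88·ex + 3.06·ey = (0.8313,4.3615)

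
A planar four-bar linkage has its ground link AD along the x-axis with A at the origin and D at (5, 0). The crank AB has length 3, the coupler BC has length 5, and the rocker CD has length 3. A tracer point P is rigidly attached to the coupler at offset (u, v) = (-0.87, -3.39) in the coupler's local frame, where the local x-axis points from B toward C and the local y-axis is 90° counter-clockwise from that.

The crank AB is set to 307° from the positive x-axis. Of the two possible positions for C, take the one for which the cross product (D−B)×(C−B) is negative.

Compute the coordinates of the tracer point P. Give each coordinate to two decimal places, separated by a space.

A=(0,0), D=(5.00,0)
B = A + 3.00·(cos307°, sin307°) = (1.8054, -2.3959)
|BD| = 3.9932
circle(B,5.00) ∩ circle(D,3.00): a=4.0000, h=3.0000
  candidates: C₊=(3.2055,2.4041) cross=11.980; C₋=(6.8054,-2.3959) cross=-11.980
  mode - wants cross < 0 → take C=(6.8054,-2.3959) (cross=-11.980)
ex = (C−B)/|BC| = (1.0000,0.0000); ey = (-0.0000,1.0000)
P = B + -0.87·ex + -3.39·ey = (0.9354,-5.7859)

0.94 -5.79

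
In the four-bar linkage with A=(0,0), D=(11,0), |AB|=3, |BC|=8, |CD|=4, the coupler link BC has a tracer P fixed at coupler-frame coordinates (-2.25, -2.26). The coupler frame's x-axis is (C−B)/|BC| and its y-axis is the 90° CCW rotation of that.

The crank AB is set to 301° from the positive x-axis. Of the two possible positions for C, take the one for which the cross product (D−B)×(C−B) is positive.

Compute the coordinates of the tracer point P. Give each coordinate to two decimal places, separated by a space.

A=(0,0), D=(11.00,0)
B = A + 3.00·(cos301°, sin301°) = (1.5451, -2.5715)
|BD| = 9.7983
circle(B,8.00) ∩ circle(D,4.00): a=7.3486, h=3.1621
  candidates: C₊=(7.8062,2.4083) cross=30.983; C₋=(9.4660,-3.6941) cross=-30.983
  mode + wants cross > 0 → take C=(7.8062,2.4083) (cross=30.983)
ex = (C−B)/|BC| = (0.7826,0.6225); ey = (-0.6225,0.7826)
P = B + -2.25·ex + -2.26·ey = (1.1910,-5.7408)

1.19 -5.74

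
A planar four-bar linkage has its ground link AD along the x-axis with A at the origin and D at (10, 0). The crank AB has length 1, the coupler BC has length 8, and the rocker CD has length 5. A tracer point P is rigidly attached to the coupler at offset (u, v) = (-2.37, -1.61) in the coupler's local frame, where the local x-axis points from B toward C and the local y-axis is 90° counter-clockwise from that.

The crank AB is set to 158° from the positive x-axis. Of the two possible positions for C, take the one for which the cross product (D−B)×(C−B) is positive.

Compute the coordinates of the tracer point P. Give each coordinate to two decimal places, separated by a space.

A=(0,0), D=(10.00,0)
B = A + 1.00·(cos158°, sin158°) = (-0.9272, 0.3746)
|BD| = 10.9336
circle(B,8.00) ∩ circle(D,5.00): a=7.2503, h=3.3813
  candidates: C₊=(6.4347,3.5055) cross=36.970; C₋=(6.2030,-3.2531) cross=-36.970
  mode + wants cross > 0 → take C=(6.4347,3.5055) (cross=36.970)
ex = (C−B)/|BC| = (0.9202,0.3914); ey = (-0.3914,0.9202)
P = B + -2.37·ex + -1.61·ey = (-2.4780,-2.0345)

-2.48 -2.03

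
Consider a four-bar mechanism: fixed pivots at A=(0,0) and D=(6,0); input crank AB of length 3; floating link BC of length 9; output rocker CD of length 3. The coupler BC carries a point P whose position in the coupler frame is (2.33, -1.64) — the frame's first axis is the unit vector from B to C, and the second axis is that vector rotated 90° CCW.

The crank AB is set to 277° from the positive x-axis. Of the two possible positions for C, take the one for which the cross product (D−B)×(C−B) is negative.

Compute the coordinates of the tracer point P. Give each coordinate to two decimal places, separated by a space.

A=(0,0), D=(6.00,0)
B = A + 3.00·(cos277°, sin277°) = (0.3656, -2.9776)
|BD| = 6.3728
circle(B,9.00) ∩ circle(D,3.00): a=8.8354, h=1.7134
  candidates: C₊=(7.3767,2.6655) cross=10.919; C₋=(8.9778,-0.3642) cross=-10.919
  mode - wants cross < 0 → take C=(8.9778,-0.3642) (cross=-10.919)
ex = (C−B)/|BC| = (0.9569,0.2904); ey = (-0.2904,0.9569)
P = B + 2.33·ex + -1.64·ey = (3.0714,-3.8704)

3.07 -3.87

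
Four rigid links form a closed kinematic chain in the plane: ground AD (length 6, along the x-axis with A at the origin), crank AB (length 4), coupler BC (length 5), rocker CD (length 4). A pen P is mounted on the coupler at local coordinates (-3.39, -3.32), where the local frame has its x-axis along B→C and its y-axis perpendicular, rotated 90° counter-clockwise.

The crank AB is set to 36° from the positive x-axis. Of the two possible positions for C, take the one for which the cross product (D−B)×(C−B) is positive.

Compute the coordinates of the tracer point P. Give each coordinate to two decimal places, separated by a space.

A=(0,0), D=(6.00,0)
B = A + 4.00·(cos36°, sin36°) = (3.2361, 2.3511)
|BD| = 3.6287
circle(B,5.00) ∩ circle(D,4.00): a=3.0545, h=3.9586
  candidates: C₊=(8.1275,3.3873) cross=14.364; C₋=(2.9977,-2.6432) cross=-14.364
  mode + wants cross > 0 → take C=(8.1275,3.3873) (cross=14.364)
ex = (C−B)/|BC| = (0.9783,0.2072); ey = (-0.2072,0.9783)
P = B + -3.39·ex + -3.32·ey = (0.6076,-1.5993)

0.61 -1.60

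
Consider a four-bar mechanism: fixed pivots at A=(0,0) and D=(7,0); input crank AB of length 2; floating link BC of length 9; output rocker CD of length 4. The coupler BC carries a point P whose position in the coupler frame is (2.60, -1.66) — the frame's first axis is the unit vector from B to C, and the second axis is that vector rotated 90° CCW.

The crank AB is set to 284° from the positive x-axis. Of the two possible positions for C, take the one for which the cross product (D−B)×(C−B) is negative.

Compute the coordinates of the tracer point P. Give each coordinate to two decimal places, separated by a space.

A=(0,0), D=(7.00,0)
B = A + 2.00·(cos284°, sin284°) = (0.4838, -1.9406)
|BD| = 6.7990
circle(B,9.00) ∩ circle(D,4.00): a=8.1796, h=3.7542
  candidates: C₊=(7.2517,3.9921) cross=25.525; C₋=(9.3947,-3.2039) cross=-25.525
  mode - wants cross < 0 → take C=(9.3947,-3.2039) (cross=-25.525)
ex = (C−B)/|BC| = (0.9901,-0.1404); ey = (0.1404,0.9901)
P = B + 2.60·ex + -1.66·ey = (2.8251,-3.9491)

2.83 -3.95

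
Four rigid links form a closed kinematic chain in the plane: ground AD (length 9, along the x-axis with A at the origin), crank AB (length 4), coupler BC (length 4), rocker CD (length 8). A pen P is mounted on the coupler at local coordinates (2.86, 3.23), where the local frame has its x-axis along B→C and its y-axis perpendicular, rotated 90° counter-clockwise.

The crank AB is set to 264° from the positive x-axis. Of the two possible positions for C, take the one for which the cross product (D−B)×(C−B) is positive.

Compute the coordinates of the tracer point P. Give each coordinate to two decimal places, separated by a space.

-2.42 -0.16

A=(0,0), D=(9.00,0)
B = A + 4.00·(cos264°, sin264°) = (-0.4181, -3.9781)
|BD| = 10.2238
circle(B,4.00) ∩ circle(D,8.00): a=2.7644, h=2.8910
  candidates: C₊=(1.0036,-0.2393) cross=29.557; C₋=(3.2534,-5.5656) cross=-29.557
  mode + wants cross > 0 → take C=(1.0036,-0.2393) (cross=29.557)
ex = (C−B)/|BC| = (0.3554,0.9347); ey = (-0.9347,0.3554)
P = B + 2.86·ex + 3.23·ey = (-2.4207,-0.1568)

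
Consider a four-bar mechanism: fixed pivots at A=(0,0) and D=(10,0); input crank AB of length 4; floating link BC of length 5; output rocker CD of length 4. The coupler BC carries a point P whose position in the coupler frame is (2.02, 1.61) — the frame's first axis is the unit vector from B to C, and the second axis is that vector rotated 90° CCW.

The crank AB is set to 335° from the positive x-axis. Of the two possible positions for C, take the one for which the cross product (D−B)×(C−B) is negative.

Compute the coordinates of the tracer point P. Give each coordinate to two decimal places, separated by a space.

A=(0,0), D=(10.00,0)
B = A + 4.00·(cos335°, sin335°) = (3.6252, -1.6905)
|BD| = 6.5951
circle(B,5.00) ∩ circle(D,4.00): a=3.9799, h=3.0266
  candidates: C₊=(6.6963,2.2552) cross=19.961; C₋=(8.2479,-3.5959) cross=-19.961
  mode - wants cross < 0 → take C=(8.2479,-3.5959) (cross=-19.961)
ex = (C−B)/|BC| = (0.9245,-0.3811); ey = (0.3811,0.9245)
P = B + 2.02·ex + 1.61·ey = (6.1063,-0.9717)

6.11 -0.97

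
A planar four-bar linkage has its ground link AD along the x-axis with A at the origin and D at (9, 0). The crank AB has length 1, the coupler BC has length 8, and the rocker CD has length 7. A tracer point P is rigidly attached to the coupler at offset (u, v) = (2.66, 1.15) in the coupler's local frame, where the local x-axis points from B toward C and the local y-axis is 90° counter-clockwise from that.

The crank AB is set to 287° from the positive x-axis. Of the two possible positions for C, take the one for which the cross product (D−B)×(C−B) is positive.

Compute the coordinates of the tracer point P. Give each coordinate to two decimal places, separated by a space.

A=(0,0), D=(9.00,0)
B = A + 1.00·(cos287°, sin287°) = (0.2924, -0.9563)
|BD| = 8.7600
circle(B,8.00) ∩ circle(D,7.00): a=5.2362, h=6.0484
  candidates: C₊=(4.8370,5.6275) cross=52.984; C₋=(6.1575,-6.3969) cross=-52.984
  mode + wants cross > 0 → take C=(4.8370,5.6275) (cross=52.984)
ex = (C−B)/|BC| = (0.5681,0.8230); ey = (-0.8230,0.5681)
P = B + 2.66·ex + 1.15·ey = (0.8570,1.8861)

0.86 1.89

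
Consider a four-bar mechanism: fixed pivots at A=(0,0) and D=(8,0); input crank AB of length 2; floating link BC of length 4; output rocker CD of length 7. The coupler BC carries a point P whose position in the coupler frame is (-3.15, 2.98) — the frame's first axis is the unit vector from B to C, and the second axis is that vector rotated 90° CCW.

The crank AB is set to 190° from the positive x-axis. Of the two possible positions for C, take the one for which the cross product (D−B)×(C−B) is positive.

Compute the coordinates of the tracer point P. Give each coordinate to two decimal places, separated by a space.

-6.26 0.25

A=(0,0), D=(8.00,0)
B = A + 2.00·(cos190°, sin190°) = (-1.9696, -0.3473)
|BD| = 9.9757
circle(B,4.00) ∩ circle(D,7.00): a=3.3338, h=2.2104
  candidates: C₊=(1.2852,1.9778) cross=22.050; C₋=(1.4391,-2.4403) cross=-22.050
  mode + wants cross > 0 → take C=(1.2852,1.9778) (cross=22.050)
ex = (C−B)/|BC| = (0.8137,0.5813); ey = (-0.5813,0.8137)
P = B + -3.15·ex + 2.98·ey = (-6.2650,0.2465)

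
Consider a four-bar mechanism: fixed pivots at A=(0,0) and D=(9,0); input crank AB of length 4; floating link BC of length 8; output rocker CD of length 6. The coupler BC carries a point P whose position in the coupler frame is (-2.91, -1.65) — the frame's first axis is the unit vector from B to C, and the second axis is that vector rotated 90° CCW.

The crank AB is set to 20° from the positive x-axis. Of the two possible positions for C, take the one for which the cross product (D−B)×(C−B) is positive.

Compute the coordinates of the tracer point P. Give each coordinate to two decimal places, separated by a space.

2.27 -1.63

A=(0,0), D=(9.00,0)
B = A + 4.00·(cos20°, sin20°) = (3.7588, 1.3681)
|BD| = 5.4168
circle(B,8.00) ∩ circle(D,6.00): a=5.2930, h=5.9987
  candidates: C₊=(10.3952,5.8355) cross=32.494; C₋=(7.3651,-5.7730) cross=-32.494
  mode + wants cross > 0 → take C=(10.3952,5.8355) (cross=32.494)
ex = (C−B)/|BC| = (0.8296,0.5584); ey = (-0.5584,0.8296)
P = B + -2.91·ex + -1.65·ey = (2.2662,-1.6257)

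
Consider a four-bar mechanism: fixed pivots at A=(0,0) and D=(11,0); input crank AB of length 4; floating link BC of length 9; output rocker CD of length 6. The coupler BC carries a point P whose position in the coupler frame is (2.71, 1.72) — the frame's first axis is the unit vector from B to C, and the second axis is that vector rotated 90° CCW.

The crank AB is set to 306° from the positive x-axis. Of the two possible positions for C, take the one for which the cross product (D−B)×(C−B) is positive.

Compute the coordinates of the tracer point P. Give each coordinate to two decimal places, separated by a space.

A=(0,0), D=(11.00,0)
B = A + 4.00·(cos306°, sin306°) = (2.3511, -3.2361)
|BD| = 9.2344
circle(B,9.00) ∩ circle(D,6.00): a=7.0538, h=5.5897
  candidates: C₊=(6.9988,4.4710) cross=51.618; C₋=(10.9164,-5.9994) cross=-51.618
  mode + wants cross > 0 → take C=(6.9988,4.4710) (cross=51.618)
ex = (C−B)/|BC| = (0.5164,0.8563); ey = (-0.8563,0.5164)
P = B + 2.71·ex + 1.72·ey = (2.2777,-0.0272)

2.28 -0.03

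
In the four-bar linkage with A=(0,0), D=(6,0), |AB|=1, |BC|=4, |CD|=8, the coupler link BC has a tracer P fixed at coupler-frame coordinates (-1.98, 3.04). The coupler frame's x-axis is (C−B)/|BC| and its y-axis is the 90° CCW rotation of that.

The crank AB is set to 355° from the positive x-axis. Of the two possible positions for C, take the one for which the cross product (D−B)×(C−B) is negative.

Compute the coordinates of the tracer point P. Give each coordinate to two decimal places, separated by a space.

4.62 -0.14

A=(0,0), D=(6.00,0)
B = A + 1.00·(cos355°, sin355°) = (0.9962, -0.0872)
|BD| = 5.0046
circle(B,4.00) ∩ circle(D,8.00): a=-2.2933, h=3.2773
  candidates: C₊=(-1.3539,3.1497) cross=16.401; C₋=(-1.2397,-3.4039) cross=-16.401
  mode - wants cross < 0 → take C=(-1.2397,-3.4039) (cross=-16.401)
ex = (C−B)/|BC| = (-0.5590,-0.8292); ey = (0.8292,-0.5590)
P = B + -1.98·ex + 3.04·ey = (4.6237,-0.1447)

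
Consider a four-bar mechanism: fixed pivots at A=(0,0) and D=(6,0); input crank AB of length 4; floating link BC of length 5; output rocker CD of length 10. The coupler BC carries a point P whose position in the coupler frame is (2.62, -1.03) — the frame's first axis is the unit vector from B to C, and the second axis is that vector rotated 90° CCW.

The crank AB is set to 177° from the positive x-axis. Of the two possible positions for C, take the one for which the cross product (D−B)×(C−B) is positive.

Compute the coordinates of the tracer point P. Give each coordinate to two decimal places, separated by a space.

A=(0,0), D=(6.00,0)
B = A + 4.00·(cos177°, sin177°) = (-3.9945, 0.2093)
|BD| = 9.9967
circle(B,5.00) ∩ circle(D,10.00): a=1.2471, h=4.8420
  candidates: C₊=(-2.6463,5.0241) cross=48.404; C₋=(-2.8491,-4.6577) cross=-48.404
  mode + wants cross > 0 → take C=(-2.6463,5.0241) (cross=48.404)
ex = (C−B)/|BC| = (0.2696,0.9630); ey = (-0.9630,0.2696)
P = B + 2.62·ex + -1.03·ey = (-2.2962,2.4546)

-2.30 2.45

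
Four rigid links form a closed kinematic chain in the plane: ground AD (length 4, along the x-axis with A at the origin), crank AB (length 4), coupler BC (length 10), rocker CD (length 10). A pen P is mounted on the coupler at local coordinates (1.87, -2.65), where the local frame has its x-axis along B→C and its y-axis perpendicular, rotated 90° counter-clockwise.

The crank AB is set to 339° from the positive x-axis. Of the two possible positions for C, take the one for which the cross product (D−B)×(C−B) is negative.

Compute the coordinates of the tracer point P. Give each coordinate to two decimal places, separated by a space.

A=(0,0), D=(4.00,0)
B = A + 4.00·(cos339°, sin339°) = (3.7343, -1.4335)
|BD| = 1.4579
circle(B,10.00) ∩ circle(D,10.00): a=0.7289, h=9.9734
  candidates: C₊=(-5.9392,1.1008) cross=14.540; C₋=(13.6736,-2.5342) cross=-14.540
  mode - wants cross < 0 → take C=(13.6736,-2.5342) (cross=-14.540)
ex = (C−B)/|BC| = (0.9939,-0.1101); ey = (0.1101,0.9939)
P = B + 1.87·ex + -2.65·ey = (5.3013,-4.2732)

5.30 -4.27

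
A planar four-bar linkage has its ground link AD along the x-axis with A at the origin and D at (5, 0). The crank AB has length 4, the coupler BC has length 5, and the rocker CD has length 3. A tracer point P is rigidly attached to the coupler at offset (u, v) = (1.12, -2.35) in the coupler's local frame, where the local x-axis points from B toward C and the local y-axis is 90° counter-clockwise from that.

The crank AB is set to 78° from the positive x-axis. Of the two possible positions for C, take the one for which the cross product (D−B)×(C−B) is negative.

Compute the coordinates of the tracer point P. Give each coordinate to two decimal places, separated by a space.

A=(0,0), D=(5.00,0)
B = A + 4.00·(cos78°, sin78°) = (0.8316, 3.9126)
|BD| = 5.7170
circle(B,5.00) ∩ circle(D,3.00): a=4.2578, h=2.6212
  candidates: C₊=(5.7301,2.9098) cross=14.986; C₋=(2.1422,-0.9126) cross=-14.986
  mode - wants cross < 0 → take C=(2.1422,-0.9126) (cross=-14.986)
ex = (C−B)/|BC| = (0.2621,-0.9650); ey = (0.9650,0.2621)
P = B + 1.12·ex + -2.35·ey = (-1.1426,2.2158)

-1.14 2.22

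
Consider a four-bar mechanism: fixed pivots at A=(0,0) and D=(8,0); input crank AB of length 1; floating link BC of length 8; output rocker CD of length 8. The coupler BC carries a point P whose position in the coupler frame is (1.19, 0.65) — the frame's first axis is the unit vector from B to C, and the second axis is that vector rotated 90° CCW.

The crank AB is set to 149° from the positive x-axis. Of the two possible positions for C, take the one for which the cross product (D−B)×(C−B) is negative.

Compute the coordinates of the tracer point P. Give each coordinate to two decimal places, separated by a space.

A=(0,0), D=(8.00,0)
B = A + 1.00·(cos149°, sin149°) = (-0.8572, 0.5150)
|BD| = 8.8721
circle(B,8.00) ∩ circle(D,8.00): a=4.4361, h=6.6574
  candidates: C₊=(3.9579,6.9037) cross=59.066; C₋=(3.1849,-6.3887) cross=-59.066
  mode - wants cross < 0 → take C=(3.1849,-6.3887) (cross=-59.066)
ex = (C−B)/|BC| = (0.5053,-0.8630); ey = (0.8630,0.5053)
P = B + 1.19·ex + 0.65·ey = (0.3050,-0.1835)

0.31 -0.18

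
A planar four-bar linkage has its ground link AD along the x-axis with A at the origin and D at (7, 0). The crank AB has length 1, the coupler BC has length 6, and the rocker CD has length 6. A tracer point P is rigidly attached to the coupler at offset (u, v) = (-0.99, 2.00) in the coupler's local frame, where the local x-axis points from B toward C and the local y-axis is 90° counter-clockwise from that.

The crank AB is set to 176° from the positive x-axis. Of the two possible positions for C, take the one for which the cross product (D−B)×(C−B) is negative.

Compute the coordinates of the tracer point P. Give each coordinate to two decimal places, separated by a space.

A=(0,0), D=(7.00,0)
B = A + 1.00·(cos176°, sin176°) = (-0.9976, 0.0698)
|BD| = 7.9979
circle(B,6.00) ∩ circle(D,6.00): a=3.9989, h=4.4731
  candidates: C₊=(3.0402,4.5078) cross=35.775; C₋=(2.9622,-4.4380) cross=-35.775
  mode - wants cross < 0 → take C=(2.9622,-4.4380) (cross=-35.775)
ex = (C−B)/|BC| = (0.6600,-0.7513); ey = (0.7513,0.6600)
P = B + -0.99·ex + 2.00·ey = (-0.1483,2.1335)

-0.15 2.13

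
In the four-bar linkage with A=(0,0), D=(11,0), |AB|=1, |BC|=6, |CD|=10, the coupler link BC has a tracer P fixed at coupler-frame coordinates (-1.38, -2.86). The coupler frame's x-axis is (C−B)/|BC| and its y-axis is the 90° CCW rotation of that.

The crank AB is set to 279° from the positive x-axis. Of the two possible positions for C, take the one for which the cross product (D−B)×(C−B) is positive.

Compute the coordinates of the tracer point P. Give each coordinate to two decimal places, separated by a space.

A=(0,0), D=(11.00,0)
B = A + 1.00·(cos279°, sin279°) = (0.1564, -0.9877)
|BD| = 10.8885
circle(B,6.00) ∩ circle(D,10.00): a=2.5053, h=5.4519
  candidates: C₊=(2.1569,4.6690) cross=59.363; C₋=(3.1460,-6.1899) cross=-59.363
  mode + wants cross > 0 → take C=(2.1569,4.6690) (cross=59.363)
ex = (C−B)/|BC| = (0.3334,0.9428); ey = (-0.9428,0.3334)
P = B + -1.38·ex + -2.86·ey = (2.3927,-3.2423)

2.39 -3.24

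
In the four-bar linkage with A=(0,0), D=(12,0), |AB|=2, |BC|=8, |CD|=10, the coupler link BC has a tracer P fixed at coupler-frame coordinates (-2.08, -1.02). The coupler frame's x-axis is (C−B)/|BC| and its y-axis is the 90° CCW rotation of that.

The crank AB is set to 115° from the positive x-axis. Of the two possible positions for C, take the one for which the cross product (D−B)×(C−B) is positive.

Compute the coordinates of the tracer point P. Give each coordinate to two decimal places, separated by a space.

-1.69 -0.34

A=(0,0), D=(12.00,0)
B = A + 2.00·(cos115°, sin115°) = (-0.8452, 1.8126)
|BD| = 12.9725
circle(B,8.00) ∩ circle(D,10.00): a=5.0987, h=6.1647
  candidates: C₊=(5.0648,7.2044) cross=79.971; C₋=(3.3421,-5.0040) cross=-79.971
  mode + wants cross > 0 → take C=(5.0648,7.2044) (cross=79.971)
ex = (C−B)/|BC| = (0.7388,0.6740); ey = (-0.6740,0.7388)
P = B + -2.08·ex + -1.02·ey = (-1.6944,-0.3428)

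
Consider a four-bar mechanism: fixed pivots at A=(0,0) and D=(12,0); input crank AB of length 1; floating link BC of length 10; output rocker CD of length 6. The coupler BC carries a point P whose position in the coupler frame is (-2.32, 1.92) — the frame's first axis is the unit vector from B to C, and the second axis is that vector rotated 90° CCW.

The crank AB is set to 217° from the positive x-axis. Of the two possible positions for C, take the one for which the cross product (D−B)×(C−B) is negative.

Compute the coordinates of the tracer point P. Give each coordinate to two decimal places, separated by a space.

A=(0,0), D=(12.00,0)
B = A + 1.00·(cos217°, sin217°) = (-0.7986, -0.6018)
|BD| = 12.8128
circle(B,10.00) ∩ circle(D,6.00): a=8.9039, h=4.5520
  candidates: C₊=(7.8816,4.3634) cross=58.324; C₋=(8.3092,-4.7306) cross=-58.324
  mode - wants cross < 0 → take C=(8.3092,-4.7306) (cross=-58.324)
ex = (C−B)/|BC| = (0.9108,-0.4129); ey = (0.4129,0.9108)
P = B + -2.32·ex + 1.92·ey = (-2.1189,2.1048)

-2.12 2.10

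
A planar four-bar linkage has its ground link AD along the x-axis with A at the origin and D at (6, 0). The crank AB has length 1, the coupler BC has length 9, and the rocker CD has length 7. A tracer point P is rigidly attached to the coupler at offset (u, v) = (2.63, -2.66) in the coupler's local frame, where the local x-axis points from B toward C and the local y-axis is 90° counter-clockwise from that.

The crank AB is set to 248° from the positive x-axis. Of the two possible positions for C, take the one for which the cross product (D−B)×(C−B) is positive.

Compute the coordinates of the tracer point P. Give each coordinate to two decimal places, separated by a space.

A=(0,0), D=(6.00,0)
B = A + 1.00·(cos248°, sin248°) = (-0.3746, -0.9272)
|BD| = 6.4417
circle(B,9.00) ∩ circle(D,7.00): a=5.7047, h=6.9611
  candidates: C₊=(4.2687,6.7825) cross=44.841; C₋=(6.2726,-6.9947) cross=-44.841
  mode + wants cross > 0 → take C=(4.2687,6.7825) (cross=44.841)
ex = (C−B)/|BC| = (0.5159,0.8566); ey = (-0.8566,0.5159)
P = B + 2.63·ex + -2.66·ey = (3.2609,-0.0466)

3.26 -0.05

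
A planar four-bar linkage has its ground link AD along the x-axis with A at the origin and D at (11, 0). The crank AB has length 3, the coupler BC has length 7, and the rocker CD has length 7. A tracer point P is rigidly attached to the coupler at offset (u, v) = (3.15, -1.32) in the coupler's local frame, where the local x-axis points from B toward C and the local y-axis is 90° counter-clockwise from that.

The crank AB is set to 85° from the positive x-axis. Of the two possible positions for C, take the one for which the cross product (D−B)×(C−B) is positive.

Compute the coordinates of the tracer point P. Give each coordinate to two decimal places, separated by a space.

A=(0,0), D=(11.00,0)
B = A + 3.00·(cos85°, sin85°) = (0.2615, 2.9886)
|BD| = 11.1466
circle(B,7.00) ∩ circle(D,7.00): a=5.5733, h=4.2353
  candidates: C₊=(6.7663,5.5746) cross=47.210; C₋=(4.4952,-2.5860) cross=-47.210
  mode + wants cross > 0 → take C=(6.7663,5.5746) (cross=47.210)
ex = (C−B)/|BC| = (0.9293,0.3694); ey = (-0.3694,0.9293)
P = B + 3.15·ex + -1.32·ey = (3.6763,2.9256)

3.68 2.93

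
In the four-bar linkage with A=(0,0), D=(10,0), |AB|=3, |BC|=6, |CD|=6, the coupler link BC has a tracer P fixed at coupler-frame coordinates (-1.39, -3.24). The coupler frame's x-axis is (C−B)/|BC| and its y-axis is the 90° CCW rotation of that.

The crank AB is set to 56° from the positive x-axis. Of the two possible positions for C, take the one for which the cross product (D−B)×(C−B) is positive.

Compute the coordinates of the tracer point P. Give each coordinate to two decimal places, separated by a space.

A=(0,0), D=(10.00,0)
B = A + 3.00·(cos56°, sin56°) = (1.6776, 2.4871)
|BD| = 8.6861
circle(B,6.00) ∩ circle(D,6.00): a=4.3431, h=4.1398
  candidates: C₊=(7.0241,5.2100) cross=35.959; C₋=(4.6534,-2.7229) cross=-35.959
  mode + wants cross > 0 → take C=(7.0241,5.2100) (cross=35.959)
ex = (C−B)/|BC| = (0.8911,0.4538); ey = (-0.4538,0.8911)
P = B + -1.39·ex + -3.24·ey = (1.9093,-1.0308)

1.91 -1.03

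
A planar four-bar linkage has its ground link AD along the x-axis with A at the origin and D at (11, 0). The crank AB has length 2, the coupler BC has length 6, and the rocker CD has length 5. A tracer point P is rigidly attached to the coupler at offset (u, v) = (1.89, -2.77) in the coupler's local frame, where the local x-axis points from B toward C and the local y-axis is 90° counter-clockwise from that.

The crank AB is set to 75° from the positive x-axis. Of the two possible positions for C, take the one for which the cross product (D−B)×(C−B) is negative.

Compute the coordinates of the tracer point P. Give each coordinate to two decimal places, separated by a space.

1.15 -1.36

A=(0,0), D=(11.00,0)
B = A + 2.00·(cos75°, sin75°) = (0.5176, 1.9319)
|BD| = 10.6589
circle(B,6.00) ∩ circle(D,5.00): a=5.8454, h=1.3531
  candidates: C₊=(6.5115,2.2030) cross=14.422; C₋=(6.0210,-0.4582) cross=-14.422
  mode - wants cross < 0 → take C=(6.0210,-0.4582) (cross=-14.422)
ex = (C−B)/|BC| = (0.9172,-0.3983); ey = (0.3983,0.9172)
P = B + 1.89·ex + -2.77·ey = (1.1478,-1.3618)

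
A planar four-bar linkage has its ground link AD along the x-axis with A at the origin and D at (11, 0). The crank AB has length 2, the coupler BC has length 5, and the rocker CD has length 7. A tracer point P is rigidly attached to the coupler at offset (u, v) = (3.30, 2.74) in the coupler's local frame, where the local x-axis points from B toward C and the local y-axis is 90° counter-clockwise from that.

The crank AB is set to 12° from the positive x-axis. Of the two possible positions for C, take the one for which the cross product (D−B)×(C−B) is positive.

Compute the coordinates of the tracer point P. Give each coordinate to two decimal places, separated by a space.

2.16 4.70

A=(0,0), D=(11.00,0)
B = A + 2.00·(cos12°, sin12°) = (1.9563, 0.4158)
|BD| = 9.0533
circle(B,5.00) ∩ circle(D,7.00): a=3.2011, h=3.8409
  candidates: C₊=(5.3305,4.1057) cross=34.773; C₋=(4.9776,-3.5681) cross=-34.773
  mode + wants cross > 0 → take C=(5.3305,4.1057) (cross=34.773)
ex = (C−B)/|BC| = (0.6748,0.7380); ey = (-0.7380,0.6748)
P = B + 3.30·ex + 2.74·ey = (2.1612,4.7002)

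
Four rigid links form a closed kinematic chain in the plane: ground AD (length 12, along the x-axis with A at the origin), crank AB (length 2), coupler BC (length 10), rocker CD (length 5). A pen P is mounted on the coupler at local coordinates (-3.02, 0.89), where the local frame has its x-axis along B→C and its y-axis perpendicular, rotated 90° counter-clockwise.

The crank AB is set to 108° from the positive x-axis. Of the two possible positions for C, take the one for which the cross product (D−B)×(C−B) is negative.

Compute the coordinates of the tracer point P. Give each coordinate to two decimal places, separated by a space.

A=(0,0), D=(12.00,0)
B = A + 2.00·(cos108°, sin108°) = (-0.6180, 1.9021)
|BD| = 12.7606
circle(B,10.00) ∩ circle(D,5.00): a=9.3190, h=3.6271
  candidates: C₊=(9.1375,4.0996) cross=46.284; C₋=(8.0562,-3.0735) cross=-46.284
  mode - wants cross < 0 → take C=(8.0562,-3.0735) (cross=-46.284)
ex = (C−B)/|BC| = (0.8674,-0.4976); ey = (0.4976,0.8674)
P = B + -3.02·ex + 0.89·ey = (-2.7948,4.1768)

-2.79 4.18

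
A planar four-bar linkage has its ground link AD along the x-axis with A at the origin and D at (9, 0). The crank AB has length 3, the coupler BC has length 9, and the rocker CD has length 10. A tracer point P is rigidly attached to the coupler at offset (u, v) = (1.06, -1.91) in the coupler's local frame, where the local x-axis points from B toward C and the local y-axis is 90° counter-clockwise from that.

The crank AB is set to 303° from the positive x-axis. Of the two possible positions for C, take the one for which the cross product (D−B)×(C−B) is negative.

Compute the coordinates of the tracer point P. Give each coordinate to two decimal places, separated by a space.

0.72 -4.50

A=(0,0), D=(9.00,0)
B = A + 3.00·(cos303°, sin303°) = (1.6339, -2.5160)
|BD| = 7.7839
circle(B,9.00) ∩ circle(D,10.00): a=2.6715, h=8.5944
  candidates: C₊=(1.3840,6.4805) cross=66.898; C₋=(6.9400,-9.7855) cross=-66.898
  mode - wants cross < 0 → take C=(6.9400,-9.7855) (cross=-66.898)
ex = (C−B)/|BC| = (0.5896,-0.8077); ey = (0.8077,0.5896)
P = B + 1.06·ex + -1.91·ey = (0.7161,-4.4983)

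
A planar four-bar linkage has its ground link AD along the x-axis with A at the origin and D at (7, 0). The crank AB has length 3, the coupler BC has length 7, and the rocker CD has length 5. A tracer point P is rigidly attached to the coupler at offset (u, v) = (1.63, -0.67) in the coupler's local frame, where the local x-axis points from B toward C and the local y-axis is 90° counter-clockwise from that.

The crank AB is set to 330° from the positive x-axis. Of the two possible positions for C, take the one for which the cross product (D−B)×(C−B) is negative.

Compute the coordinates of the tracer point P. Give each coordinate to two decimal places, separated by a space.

3.75 -2.83

A=(0,0), D=(7.00,0)
B = A + 3.00·(cos330°, sin330°) = (2.5981, -1.5000)
|BD| = 4.6505
circle(B,7.00) ∩ circle(D,5.00): a=4.9056, h=4.9935
  candidates: C₊=(5.6309,4.8089) cross=23.222; C₋=(8.8521,-4.6443) cross=-23.222
  mode - wants cross < 0 → take C=(8.8521,-4.6443) (cross=-23.222)
ex = (C−B)/|BC| = (0.8934,-0.4492); ey = (0.4492,0.8934)
P = B + 1.63·ex + -0.67·ey = (3.7534,-2.8308)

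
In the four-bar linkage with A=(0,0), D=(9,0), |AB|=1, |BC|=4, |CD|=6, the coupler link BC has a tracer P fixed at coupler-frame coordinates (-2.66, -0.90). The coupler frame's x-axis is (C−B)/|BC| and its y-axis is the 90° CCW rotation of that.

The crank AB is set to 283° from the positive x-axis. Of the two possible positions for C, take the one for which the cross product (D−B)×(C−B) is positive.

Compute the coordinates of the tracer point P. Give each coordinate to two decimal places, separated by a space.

-1.18 -3.40

A=(0,0), D=(9.00,0)
B = A + 1.00·(cos283°, sin283°) = (0.2250, -0.9744)
|BD| = 8.8290
circle(B,4.00) ∩ circle(D,6.00): a=3.2819, h=2.2868
  candidates: C₊=(3.2344,1.6606) cross=20.190; C₋=(3.7391,-2.8850) cross=-20.190
  mode + wants cross > 0 → take C=(3.2344,1.6606) (cross=20.190)
ex = (C−B)/|BC| = (0.7524,0.6588); ey = (-0.6588,0.7524)
P = B + -2.66·ex + -0.90·ey = (-1.1834,-3.4038)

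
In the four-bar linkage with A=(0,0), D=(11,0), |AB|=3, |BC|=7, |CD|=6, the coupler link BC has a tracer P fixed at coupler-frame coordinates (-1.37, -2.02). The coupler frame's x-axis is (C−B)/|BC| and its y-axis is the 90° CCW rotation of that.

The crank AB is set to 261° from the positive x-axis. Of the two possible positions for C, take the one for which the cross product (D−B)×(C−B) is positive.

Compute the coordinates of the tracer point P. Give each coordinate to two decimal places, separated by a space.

A=(0,0), D=(11.00,0)
B = A + 3.00·(cos261°, sin261°) = (-0.4693, -2.9631)
|BD| = 11.8459
circle(B,7.00) ∩ circle(D,6.00): a=6.4717, h=2.6679
  candidates: C₊=(5.1293,1.2388) cross=31.604; C₋=(6.4640,-3.9274) cross=-31.604
  mode + wants cross > 0 → take C=(5.1293,1.2388) (cross=31.604)
ex = (C−B)/|BC| = (0.7998,0.6003); ey = (-0.6003,0.7998)
P = B + -1.37·ex + -2.02·ey = (-0.3525,-5.4010)

-0.35 -5.40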